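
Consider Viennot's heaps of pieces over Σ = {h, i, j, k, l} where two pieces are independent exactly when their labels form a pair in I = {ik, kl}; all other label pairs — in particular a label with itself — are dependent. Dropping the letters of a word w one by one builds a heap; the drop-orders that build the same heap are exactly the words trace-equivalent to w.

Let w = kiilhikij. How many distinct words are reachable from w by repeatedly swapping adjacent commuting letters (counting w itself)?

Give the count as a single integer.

12

drop 0:k onto floor
drop 1:i onto floor
drop 2:i onto {1:i}
drop 3:l onto {2:i}
drop 4:h onto {0:k, 3:l}
drop 5:i onto {4:h}
drop 6:k onto {4:h}
drop 7:i onto {5:i}
drop 8:j onto {6:k, 7:i}
ground layer = {0:k, 1:i}
drop-orders for the pieces not yet dropped (sum over which currently-grounded one goes next):
  1 to go: {8} 1
  2 to go: {6,8} 1  {7,8} 1
  3 to go: {5,7,8} 1  {6,7,8} 2
  4 to go: {5,6,7,8} 3
  5 to go: {4,5,6,7,8} 3
  6 to go: {0,4,5,6,7,8} 3  {3,4,5,6,7,8} 3
  7 to go: {0,3,4,5,6,7,8} 6  {2,3,4,5,6,7,8} 3
  if 0:k drops first: 3 orders
  if 1:i drops first: 9 orders
heap linearizations: 12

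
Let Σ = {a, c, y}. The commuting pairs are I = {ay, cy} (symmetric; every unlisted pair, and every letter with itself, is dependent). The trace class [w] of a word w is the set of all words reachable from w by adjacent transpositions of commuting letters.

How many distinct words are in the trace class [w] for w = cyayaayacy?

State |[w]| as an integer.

210

#0=c has no predecessor
#1=y has no predecessor
#2=a depends on [0:c]
#3=y depends on [1:y]
#4=a depends on [2:a]
#5=a depends on [4:a]
#6=y depends on [3:y]
#7=a depends on [5:a]
#8=c depends on [7:a]
#9=y depends on [6:y]
sources: [0:c, 1:y]
N(rest) = Σ N(rest − s) over sources s of rest; N(one piece) = 1:
  size 1 → [8]=1  [9]=1
  size 2 → [6,9]=1  [7,8]=1  [8,9]=2
  size 3 → [3,6,9]=1  [5,7,8]=1  [6,8,9]=3  [7,8,9]=3
  size 4 → [1,3,6,9]=1  [3,6,8,9]=4  [4,5,7,8]=1  [5,7,8,9]=4  [6,7,8,9]=6
  size 5 → [1,3,6,8,9]=5  [2,4,5,7,8]=1  [3,6,7,8,9]=10  [4,5,7,8,9]=5  [5,6,7,8,9]=10
  size 6 → [0,2,4,5,7,8]=1  [1,3,6,7,8,9]=15  [2,4,5,7,8,9]=6  [3,5,6,7,8,9]=20  [4,5,6,7,8,9]=15
  size 7 → [0,2,4,5,7,8,9]=7  [1,3,5,6,7,8,9]=35  [2,4,5,6,7,8,9]=21  [3,4,5,6,7,8,9]=35
  size 8 → [0,2,4,5,6,7,8,9]=28  [1,3,4,5,6,7,8,9]=70  [2,3,4,5,6,7,8,9]=56
  first=0(c) contributes 126
  first=1(y) contributes 84
|[w]| = 210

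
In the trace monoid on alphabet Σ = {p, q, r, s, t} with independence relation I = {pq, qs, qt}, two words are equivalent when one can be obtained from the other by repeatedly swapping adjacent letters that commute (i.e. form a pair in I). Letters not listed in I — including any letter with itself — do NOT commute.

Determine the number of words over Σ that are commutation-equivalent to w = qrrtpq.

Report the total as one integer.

3

0(q) covers ∅
1(r) covers 0:q
2(r) covers 1:r
3(t) covers 2:r
4(p) covers 3:t
5(q) covers 2:r
floor of heap: 0:q
completions by unplaced set U, small U first (add the entries for U minus each lowest piece of U):
  |U|=1: {4}:1  {5}:1
  |U|=2: {3,4}:1  {4,5}:2
  |U|=3: {3,4,5}:3
  |U|=4: {2,3,4,5}:3
  start at 0(q): 3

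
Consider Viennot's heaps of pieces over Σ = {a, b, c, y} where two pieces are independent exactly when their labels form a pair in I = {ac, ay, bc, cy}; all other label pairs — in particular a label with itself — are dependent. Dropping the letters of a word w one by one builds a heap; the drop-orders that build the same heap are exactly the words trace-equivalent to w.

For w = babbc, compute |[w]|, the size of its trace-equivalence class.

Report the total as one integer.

#0=b has no predecessor
#1=a depends on [0:b]
#2=b depends on [1:a]
#3=b depends on [2:b]
#4=c has no predecessor
sources: [0:b, 4:c]
N(rest) = Σ N(rest − s) over sources s of rest; N(one piece) = 1:
  size 1 → [3]=1  [4]=1
  size 2 → [2,3]=1  [3,4]=2
  size 3 → [1,2,3]=1  [2,3,4]=3
  first=0(b) contributes 4
  first=4(c) contributes 1
|[w]| = 5

5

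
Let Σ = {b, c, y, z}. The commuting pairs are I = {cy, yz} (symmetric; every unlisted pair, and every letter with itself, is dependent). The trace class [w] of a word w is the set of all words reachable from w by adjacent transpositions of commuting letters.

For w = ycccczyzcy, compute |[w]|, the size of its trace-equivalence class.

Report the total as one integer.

120

drop 0:y onto floor
drop 1:c onto floor
drop 2:c onto {1:c}
drop 3:c onto {2:c}
drop 4:c onto {3:c}
drop 5:z onto {4:c}
drop 6:y onto {0:y}
drop 7:z onto {5:z}
drop 8:c onto {7:z}
drop 9:y onto {6:y}
ground layer = {0:y, 1:c}
drop-orders for the pieces not yet dropped (sum over which currently-grounded one goes next):
  1 to go: {8} 1  {9} 1
  2 to go: {6,9} 1  {7,8} 1  {8,9} 2
  3 to go: {0,6,9} 1  {5,7,8} 1  {6,8,9} 3  {7,8,9} 3
  4 to go: {0,6,8,9} 4  {4,5,7,8} 1  {5,7,8,9} 4  {6,7,8,9} 6
  5 to go: {0,6,7,8,9} 10  {3,4,5,7,8} 1  {4,5,7,8,9} 5  {5,6,7,8,9} 10
  6 to go: {0,5,6,7,8,9} 20  {2,3,4,5,7,8} 1  {3,4,5,7,8,9} 6  {4,5,6,7,8,9} 15
  7 to go: {0,4,5,6,7,8,9} 35  {1,2,3,4,5,7,8} 1  {2,3,4,5,7,8,9} 7  {3,4,5,6,7,8,9} 21
  8 to go: {0,3,4,5,6,7,8,9} 56  {1,2,3,4,5,7,8,9} 8  {2,3,4,5,6,7,8,9} 28
  if 0:y drops first: 36 orders
  if 1:c drops first: 84 orders
heap linearizations: 120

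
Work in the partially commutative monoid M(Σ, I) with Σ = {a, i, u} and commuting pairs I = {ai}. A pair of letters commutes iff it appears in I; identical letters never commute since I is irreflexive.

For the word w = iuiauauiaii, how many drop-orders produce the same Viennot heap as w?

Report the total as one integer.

8

drop 0:i onto floor
drop 1:u onto {0:i}
drop 2:i onto {1:u}
drop 3:a onto {1:u}
drop 4:u onto {2:i, 3:a}
drop 5:a onto {4:u}
drop 6:u onto {5:a}
drop 7:i onto {6:u}
drop 8:a onto {6:u}
drop 9:i onto {7:i}
drop 10:i onto {9:i}
ground layer = {0:i}
drop-orders for the pieces not yet dropped (sum over which currently-grounded one goes next):
  1 to go: {8} 1  {10} 1
  2 to go: {8,10} 2  {9,10} 1
  3 to go: {7,9,10} 1  {8,9,10} 3
  4 to go: {7,8,9,10} 4
  5 to go: {6,7,8,9,10} 4
  6 to go: {5,6,7,8,9,10} 4
  7 to go: {4,5,6,7,8,9,10} 4
  8 to go: {2,4,5,6,7,8,9,10} 4  {3,4,5,6,7,8,9,10} 4
  9 to go: {2,3,4,5,6,7,8,9,10} 8
  if 0:i drops first: 8 orders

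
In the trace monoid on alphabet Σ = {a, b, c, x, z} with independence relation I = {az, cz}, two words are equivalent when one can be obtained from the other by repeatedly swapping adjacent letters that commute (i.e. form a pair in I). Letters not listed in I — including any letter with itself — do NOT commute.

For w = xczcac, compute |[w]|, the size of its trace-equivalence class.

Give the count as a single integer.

5

#0=x has no predecessor
#1=c depends on [0:x]
#2=z depends on [0:x]
#3=c depends on [1:c]
#4=a depends on [3:c]
#5=c depends on [4:a]
sources: [0:x]
N(rest) = Σ N(rest − s) over sources s of rest; N(one piece) = 1:
  size 1 → [2]=1  [5]=1
  size 2 → [2,5]=2  [4,5]=1
  size 3 → [2,4,5]=3  [3,4,5]=1
  size 4 → [1,3,4,5]=1  [2,3,4,5]=4
  first=0(x) contributes 5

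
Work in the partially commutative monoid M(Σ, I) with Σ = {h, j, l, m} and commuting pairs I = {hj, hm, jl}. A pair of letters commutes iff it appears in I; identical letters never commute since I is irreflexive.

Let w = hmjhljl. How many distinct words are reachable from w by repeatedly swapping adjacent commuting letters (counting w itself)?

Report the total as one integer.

0(h) covers ∅
1(m) covers ∅
2(j) covers 1:m
3(h) covers 0:h
4(l) covers 1:m, 3:h
5(j) covers 2:j
6(l) covers 4:l
floor of heap: 0:h, 1:m
completions by unplaced set U, small U first (add the entries for U minus each lowest piece of U):
  |U|=1: {5}:1  {6}:1
  |U|=2: {2,5}:1  {4,6}:1  {5,6}:2
  |U|=3: {2,5,6}:3  {3,4,6}:1  {4,5,6}:3
  |U|=4: {0,3,4,6}:1  {2,4,5,6}:6  {3,4,5,6}:4
  |U|=5: {0,3,4,5,6}:5  {1,2,4,5,6}:6  {2,3,4,5,6}:10
  start at 0(h): 16
  start at 1(m): 15
sum over floor = 31

31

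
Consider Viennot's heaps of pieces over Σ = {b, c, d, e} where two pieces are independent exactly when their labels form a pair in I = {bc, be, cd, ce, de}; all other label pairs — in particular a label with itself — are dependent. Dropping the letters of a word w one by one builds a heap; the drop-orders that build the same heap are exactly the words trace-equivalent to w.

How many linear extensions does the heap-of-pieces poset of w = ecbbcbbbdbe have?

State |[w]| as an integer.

1980

0(e) covers ∅
1(c) covers ∅
2(b) covers ∅
3(b) covers 2:b
4(c) covers 1:c
5(b) covers 3:b
6(b) covers 5:b
7(b) covers 6:b
8(d) covers 7:b
9(b) covers 8:d
10(e) covers 0:e
floor of heap: 0:e, 1:c, 2:b
completions by unplaced set U, small U first (add the entries for U minus each lowest piece of U):
  |U|=1: {4}:1  {9}:1  {10}:1
  |U|=2: {0,10}:1  {1,4}:1  {4,9}:2  {4,10}:2  {8,9}:1  {9,10}:2
  |U|=3: {0,4,10}:3  {0,9,10}:3  {1,4,9}:3  {1,4,10}:3  {4,8,9}:3  {4,9,10}:6  {7,8,9}:1  {8,9,10}:3
  |U|=4: {0,1,4,10}:6  {0,4,9,10}:12  {0,8,9,10}:6  {1,4,8,9}:6  {1,4,9,10}:12  {4,7,8,9}:4  {4,8,9,10}:12  {6,7,8,9}:1  {7,8,9,10}:4
  |U|=5: {0,1,4,9,10}:30  {0,4,8,9,10}:30  {0,7,8,9,10}:10  {1,4,7,8,9}:10  {1,4,8,9,10}:30  {4,6,7,8,9}:5  {4,7,8,9,10}:20  {5,6,7,8,9}:1  {6,7,8,9,10}:5
  |U|=6: {0,1,4,8,9,10}:90  {0,4,7,8,9,10}:60  {0,6,7,8,9,10}:15  {1,4,6,7,8,9}:15  {1,4,7,8,9,10}:60  {3,5,6,7,8,9}:1  {4,5,6,7,8,9}:6  {4,6,7,8,9,10}:30  {5,6,7,8,9,10}:6
  |U|=7: {0,1,4,7,8,9,10}:210  {0,4,6,7,8,9,10}:105  {0,5,6,7,8,9,10}:21  {1,4,5,6,7,8,9}:21  {1,4,6,7,8,9,10}:105  {2,3,5,6,7,8,9}:1  {3,4,5,6,7,8,9}:7  {3,5,6,7,8,9,10}:7  {4,5,6,7,8,9,10}:42
  |U|=8: {0,1,4,6,7,8,9,10}:420  {0,3,5,6,7,8,9,10}:28  {0,4,5,6,7,8,9,10}:168  {1,3,4,5,6,7,8,9}:28  {1,4,5,6,7,8,9,10}:168  {2,3,4,5,6,7,8,9}:8  {2,3,5,6,7,8,9,10}:8  {3,4,5,6,7,8,9,10}:56
  |U|=9: {0,1,4,5,6,7,8,9,10}:756  {0,2,3,5,6,7,8,9,10}:36  {0,3,4,5,6,7,8,9,10}:252  {1,2,3,4,5,6,7,8,9}:36  {1,3,4,5,6,7,8,9,10}:252  {2,3,4,5,6,7,8,9,10}:72
  start at 0(e): 360
  start at 1(c): 360
  start at 2(b): 1260
sum over floor = 1980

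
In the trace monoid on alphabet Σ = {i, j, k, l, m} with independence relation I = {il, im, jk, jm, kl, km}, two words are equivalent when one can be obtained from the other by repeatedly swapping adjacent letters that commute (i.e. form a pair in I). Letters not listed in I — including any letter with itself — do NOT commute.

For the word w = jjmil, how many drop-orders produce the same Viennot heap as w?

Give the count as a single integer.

#0=j has no predecessor
#1=j depends on [0:j]
#2=m has no predecessor
#3=i depends on [1:j]
#4=l depends on [1:j, 2:m]
sources: [0:j, 2:m]
N(rest) = Σ N(rest − s) over sources s of rest; N(one piece) = 1:
  size 1 → [3]=1  [4]=1
  size 2 → [2,4]=1  [3,4]=2
  size 3 → [1,3,4]=2  [2,3,4]=3
  first=0(j) contributes 5
  first=2(m) contributes 2
|[w]| = 7

7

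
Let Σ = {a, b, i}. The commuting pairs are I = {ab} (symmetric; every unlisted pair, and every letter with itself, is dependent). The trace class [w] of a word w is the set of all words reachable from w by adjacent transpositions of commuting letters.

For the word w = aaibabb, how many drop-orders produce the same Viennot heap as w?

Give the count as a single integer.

drop 0:a onto floor
drop 1:a onto {0:a}
drop 2:i onto {1:a}
drop 3:b onto {2:i}
drop 4:a onto {2:i}
drop 5:b onto {3:b}
drop 6:b onto {5:b}
ground layer = {0:a}
drop-orders for the pieces not yet dropped (sum over which currently-grounded one goes next):
  1 to go: {4} 1  {6} 1
  2 to go: {4,6} 2  {5,6} 1
  3 to go: {3,5,6} 1  {4,5,6} 3
  4 to go: {3,4,5,6} 4
  5 to go: {2,3,4,5,6} 4
  if 0:a drops first: 4 orders

4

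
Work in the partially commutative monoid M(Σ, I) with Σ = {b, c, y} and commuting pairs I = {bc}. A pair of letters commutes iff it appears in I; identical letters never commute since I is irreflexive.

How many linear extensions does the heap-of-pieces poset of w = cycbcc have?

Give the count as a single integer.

#0=c has no predecessor
#1=y depends on [0:c]
#2=c depends on [1:y]
#3=b depends on [1:y]
#4=c depends on [2:c]
#5=c depends on [4:c]
sources: [0:c]
N(rest) = Σ N(rest − s) over sources s of rest; N(one piece) = 1:
  size 1 → [3]=1  [5]=1
  size 2 → [3,5]=2  [4,5]=1
  size 3 → [2,4,5]=1  [3,4,5]=3
  size 4 → [2,3,4,5]=4
  first=0(c) contributes 4

4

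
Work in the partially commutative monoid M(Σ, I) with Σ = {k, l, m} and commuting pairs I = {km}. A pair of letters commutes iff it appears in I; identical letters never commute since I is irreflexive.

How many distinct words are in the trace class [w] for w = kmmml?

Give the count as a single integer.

4

drop 0:k onto floor
drop 1:m onto floor
drop 2:m onto {1:m}
drop 3:m onto {2:m}
drop 4:l onto {0:k, 3:m}
ground layer = {0:k, 1:m}
drop-orders for the pieces not yet dropped (sum over which currently-grounded one goes next):
  1 to go: {4} 1
  2 to go: {0,4} 1  {3,4} 1
  3 to go: {0,3,4} 2  {2,3,4} 1
  if 0:k drops first: 1 orders
  if 1:m drops first: 3 orders
heap linearizations: 4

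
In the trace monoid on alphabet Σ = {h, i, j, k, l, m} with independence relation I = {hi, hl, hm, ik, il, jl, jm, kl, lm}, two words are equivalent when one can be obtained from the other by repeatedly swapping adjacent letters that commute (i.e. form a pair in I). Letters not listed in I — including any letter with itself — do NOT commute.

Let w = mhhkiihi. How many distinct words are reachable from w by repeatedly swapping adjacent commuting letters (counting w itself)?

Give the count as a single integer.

65

#0=m has no predecessor
#1=h has no predecessor
#2=h depends on [1:h]
#3=k depends on [0:m, 2:h]
#4=i depends on [0:m]
#5=i depends on [4:i]
#6=h depends on [3:k]
#7=i depends on [5:i]
sources: [0:m, 1:h]
N(rest) = Σ N(rest − s) over sources s of rest; N(one piece) = 1:
  size 1 → [6]=1  [7]=1
  size 2 → [3,6]=1  [5,7]=1  [6,7]=2
  size 3 → [2,3,6]=1  [3,6,7]=3  [4,5,7]=1  [5,6,7]=3
  size 4 → [1,2,3,6]=1  [2,3,6,7]=4  [3,5,6,7]=6  [4,5,6,7]=4
  size 5 → [1,2,3,6,7]=5  [2,3,5,6,7]=10  [3,4,5,6,7]=10
  size 6 → [0,3,4,5,6,7]=10  [1,2,3,5,6,7]=15  [2,3,4,5,6,7]=20
  first=0(m) contributes 35
  first=1(h) contributes 30
|[w]| = 65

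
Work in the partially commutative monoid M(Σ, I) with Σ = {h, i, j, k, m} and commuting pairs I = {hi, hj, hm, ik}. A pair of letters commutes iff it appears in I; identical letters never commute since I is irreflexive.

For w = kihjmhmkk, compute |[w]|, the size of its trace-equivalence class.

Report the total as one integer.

25

#0=k has no predecessor
#1=i has no predecessor
#2=h depends on [0:k]
#3=j depends on [0:k, 1:i]
#4=m depends on [3:j]
#5=h depends on [2:h]
#6=m depends on [4:m]
#7=k depends on [5:h, 6:m]
#8=k depends on [7:k]
sources: [0:k, 1:i]
N(rest) = Σ N(rest − s) over sources s of rest; N(one piece) = 1:
  size 1 → [8]=1
  size 2 → [7,8]=1
  size 3 → [5,7,8]=1  [6,7,8]=1
  size 4 → [2,5,7,8]=1  [4,6,7,8]=1  [5,6,7,8]=2
  size 5 → [2,5,6,7,8]=3  [3,4,6,7,8]=1  [4,5,6,7,8]=3
  size 6 → [1,3,4,6,7,8]=1  [2,4,5,6,7,8]=6  [3,4,5,6,7,8]=4
  size 7 → [1,3,4,5,6,7,8]=5  [2,3,4,5,6,7,8]=10
  first=0(k) contributes 15
  first=1(i) contributes 10
|[w]| = 25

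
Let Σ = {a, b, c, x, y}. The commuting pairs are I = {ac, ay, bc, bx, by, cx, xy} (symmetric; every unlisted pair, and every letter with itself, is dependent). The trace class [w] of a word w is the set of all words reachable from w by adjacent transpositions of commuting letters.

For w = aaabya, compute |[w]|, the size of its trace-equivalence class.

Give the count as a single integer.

6

0(a) covers ∅
1(a) covers 0:a
2(a) covers 1:a
3(b) covers 2:a
4(y) covers ∅
5(a) covers 3:b
floor of heap: 0:a, 4:y
completions by unplaced set U, small U first (add the entries for U minus each lowest piece of U):
  |U|=1: {4}:1  {5}:1
  |U|=2: {3,5}:1  {4,5}:2
  |U|=3: {2,3,5}:1  {3,4,5}:3
  |U|=4: {1,2,3,5}:1  {2,3,4,5}:4
  start at 0(a): 5
  start at 4(y): 1
sum over floor = 6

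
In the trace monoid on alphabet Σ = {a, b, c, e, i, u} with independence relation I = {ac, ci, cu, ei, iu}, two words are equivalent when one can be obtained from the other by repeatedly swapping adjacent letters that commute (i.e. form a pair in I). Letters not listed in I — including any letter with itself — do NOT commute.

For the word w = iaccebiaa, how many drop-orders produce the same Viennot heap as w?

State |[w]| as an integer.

6

drop 0:i onto floor
drop 1:a onto {0:i}
drop 2:c onto floor
drop 3:c onto {2:c}
drop 4:e onto {1:a, 3:c}
drop 5:b onto {4:e}
drop 6:i onto {5:b}
drop 7:a onto {6:i}
drop 8:a onto {7:a}
ground layer = {0:i, 2:c}
drop-orders for the pieces not yet dropped (sum over which currently-grounded one goes next):
  1 to go: {8} 1
  2 to go: {7,8} 1
  3 to go: {6,7,8} 1
  4 to go: {5,6,7,8} 1
  5 to go: {4,5,6,7,8} 1
  6 to go: {1,4,5,6,7,8} 1  {3,4,5,6,7,8} 1
  7 to go: {0,1,4,5,6,7,8} 1  {1,3,4,5,6,7,8} 2  {2,3,4,5,6,7,8} 1
  if 0:i drops first: 3 orders
  if 2:c drops first: 3 orders
heap linearizations: 6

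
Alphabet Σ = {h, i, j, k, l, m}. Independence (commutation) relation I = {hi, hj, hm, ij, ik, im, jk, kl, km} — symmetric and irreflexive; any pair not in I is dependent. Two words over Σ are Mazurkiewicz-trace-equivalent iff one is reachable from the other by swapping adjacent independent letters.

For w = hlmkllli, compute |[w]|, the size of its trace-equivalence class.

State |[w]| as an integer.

7

#0=h has no predecessor
#1=l depends on [0:h]
#2=m depends on [1:l]
#3=k depends on [0:h]
#4=l depends on [2:m]
#5=l depends on [4:l]
#6=l depends on [5:l]
#7=i depends on [6:l]
sources: [0:h]
N(rest) = Σ N(rest − s) over sources s of rest; N(one piece) = 1:
  size 1 → [3]=1  [7]=1
  size 2 → [3,7]=2  [6,7]=1
  size 3 → [3,6,7]=3  [5,6,7]=1
  size 4 → [3,5,6,7]=4  [4,5,6,7]=1
  size 5 → [2,4,5,6,7]=1  [3,4,5,6,7]=5
  size 6 → [1,2,4,5,6,7]=1  [2,3,4,5,6,7]=6
  first=0(h) contributes 7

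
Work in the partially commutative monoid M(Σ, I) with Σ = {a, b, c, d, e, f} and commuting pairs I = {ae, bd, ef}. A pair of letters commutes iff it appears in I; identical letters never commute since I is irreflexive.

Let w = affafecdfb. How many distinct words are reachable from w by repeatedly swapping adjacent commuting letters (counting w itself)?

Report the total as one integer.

6

#0=a has no predecessor
#1=f depends on [0:a]
#2=f depends on [1:f]
#3=a depends on [2:f]
#4=f depends on [3:a]
#5=e has no predecessor
#6=c depends on [4:f, 5:e]
#7=d depends on [6:c]
#8=f depends on [7:d]
#9=b depends on [8:f]
sources: [0:a, 5:e]
N(rest) = Σ N(rest − s) over sources s of rest; N(one piece) = 1:
  size 1 → [9]=1
  size 2 → [8,9]=1
  size 3 → [7,8,9]=1
  size 4 → [6,7,8,9]=1
  size 5 → [4,6,7,8,9]=1  [5,6,7,8,9]=1
  size 6 → [3,4,6,7,8,9]=1  [4,5,6,7,8,9]=2
  size 7 → [2,3,4,6,7,8,9]=1  [3,4,5,6,7,8,9]=3
  size 8 → [1,2,3,4,6,7,8,9]=1  [2,3,4,5,6,7,8,9]=4
  first=0(a) contributes 5
  first=5(e) contributes 1
|[w]| = 6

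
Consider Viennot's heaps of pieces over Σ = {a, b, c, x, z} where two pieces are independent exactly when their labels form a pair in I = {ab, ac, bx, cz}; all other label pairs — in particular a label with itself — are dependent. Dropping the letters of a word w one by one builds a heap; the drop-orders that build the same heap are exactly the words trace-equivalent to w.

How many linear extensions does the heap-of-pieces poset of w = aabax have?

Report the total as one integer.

#0=a has no predecessor
#1=a depends on [0:a]
#2=b has no predecessor
#3=a depends on [1:a]
#4=x depends on [3:a]
sources: [0:a, 2:b]
N(rest) = Σ N(rest − s) over sources s of rest; N(one piece) = 1:
  size 1 → [2]=1  [4]=1
  size 2 → [2,4]=2  [3,4]=1
  size 3 → [1,3,4]=1  [2,3,4]=3
  first=0(a) contributes 4
  first=2(b) contributes 1
|[w]| = 5

5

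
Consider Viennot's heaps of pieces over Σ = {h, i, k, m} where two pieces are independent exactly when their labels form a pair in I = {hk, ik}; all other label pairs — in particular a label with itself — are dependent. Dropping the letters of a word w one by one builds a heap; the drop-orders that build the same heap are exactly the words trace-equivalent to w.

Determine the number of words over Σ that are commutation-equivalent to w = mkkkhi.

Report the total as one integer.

10

0(m) covers ∅
1(k) covers 0:m
2(k) covers 1:k
3(k) covers 2:k
4(h) covers 0:m
5(i) covers 4:h
floor of heap: 0:m
completions by unplaced set U, small U first (add the entries for U minus each lowest piece of U):
  |U|=1: {3}:1  {5}:1
  |U|=2: {2,3}:1  {3,5}:2  {4,5}:1
  |U|=3: {1,2,3}:1  {2,3,5}:3  {3,4,5}:3
  |U|=4: {1,2,3,5}:4  {2,3,4,5}:6
  start at 0(m): 10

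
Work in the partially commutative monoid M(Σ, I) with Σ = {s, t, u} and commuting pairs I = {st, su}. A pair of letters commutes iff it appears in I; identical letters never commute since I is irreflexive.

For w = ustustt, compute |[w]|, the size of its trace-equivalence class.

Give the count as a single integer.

drop 0:u onto floor
drop 1:s onto floor
drop 2:t onto {0:u}
drop 3:u onto {2:t}
drop 4:s onto {1:s}
drop 5:t onto {3:u}
drop 6:t onto {5:t}
ground layer = {0:u, 1:s}
drop-orders for the pieces not yet dropped (sum over which currently-grounded one goes next):
  1 to go: {4} 1  {6} 1
  2 to go: {1,4} 1  {4,6} 2  {5,6} 1
  3 to go: {1,4,6} 3  {3,5,6} 1  {4,5,6} 3
  4 to go: {1,4,5,6} 6  {2,3,5,6} 1  {3,4,5,6} 4
  5 to go: {0,2,3,5,6} 1  {1,3,4,5,6} 10  {2,3,4,5,6} 5
  if 0:u drops first: 15 orders
  if 1:s drops first: 6 orders
heap linearizations: 21

21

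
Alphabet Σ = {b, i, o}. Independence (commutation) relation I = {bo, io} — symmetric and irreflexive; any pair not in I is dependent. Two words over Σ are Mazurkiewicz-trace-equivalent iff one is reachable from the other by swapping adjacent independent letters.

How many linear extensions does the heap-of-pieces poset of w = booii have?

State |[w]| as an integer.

10

piece 0:b — minimal
piece 1:o — minimal
piece 2:o rests on {1:o}
piece 3:i rests on {0:b}
piece 4:i rests on {3:i}
minimal pieces: {0:b, 1:o}
ways to finish when only these pieces remain (= sum over removing one remaining piece with nothing left below it):
  1 left: {2}→1  {4}→1
  2 left: {1,2}→1  {2,4}→2  {3,4}→1
  3 left: {0,3,4}→1  {1,2,4}→3  {2,3,4}→3
  placing 0:b first → 6 extensions
  placing 1:o first → 4 extensions
total linear extensions = 10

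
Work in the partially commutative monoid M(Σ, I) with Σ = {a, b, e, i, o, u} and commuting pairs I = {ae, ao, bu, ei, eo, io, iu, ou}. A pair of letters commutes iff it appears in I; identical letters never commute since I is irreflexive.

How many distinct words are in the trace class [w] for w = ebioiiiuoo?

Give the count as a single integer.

drop 0:e onto floor
drop 1:b onto {0:e}
drop 2:i onto {1:b}
drop 3:o onto {1:b}
drop 4:i onto {2:i}
drop 5:i onto {4:i}
drop 6:i onto {5:i}
drop 7:u onto {0:e}
drop 8:o onto {3:o}
drop 9:o onto {8:o}
ground layer = {0:e}
drop-orders for the pieces not yet dropped (sum over which currently-grounded one goes next):
  1 to go: {6} 1  {7} 1  {9} 1
  2 to go: {5,6} 1  {6,7} 2  {6,9} 2  {7,9} 2  {8,9} 1
  3 to go: {3,8,9} 1  {4,5,6} 1  {5,6,7} 3  {5,6,9} 3  {6,7,9} 6  {6,8,9} 3  {7,8,9} 3
  4 to go: {2,4,5,6} 1  {3,6,8,9} 4  {3,7,8,9} 4  {4,5,6,7} 4  {4,5,6,9} 4  {5,6,7,9} 12  {5,6,8,9} 6  {6,7,8,9} 12
  5 to go: {2,4,5,6,7} 5  {2,4,5,6,9} 5  {3,5,6,8,9} 10  {3,6,7,8,9} 20  {4,5,6,7,9} 20  {4,5,6,8,9} 10  {5,6,7,8,9} 30
  6 to go: {2,4,5,6,7,9} 30  {2,4,5,6,8,9} 15  {3,4,5,6,8,9} 20  {3,5,6,7,8,9} 60  {4,5,6,7,8,9} 60
  7 to go: {2,3,4,5,6,8,9} 35  {2,4,5,6,7,8,9} 105  {3,4,5,6,7,8,9} 140
  8 to go: {1,2,3,4,5,6,8,9} 35  {2,3,4,5,6,7,8,9} 280
  if 0:e drops first: 315 orders

315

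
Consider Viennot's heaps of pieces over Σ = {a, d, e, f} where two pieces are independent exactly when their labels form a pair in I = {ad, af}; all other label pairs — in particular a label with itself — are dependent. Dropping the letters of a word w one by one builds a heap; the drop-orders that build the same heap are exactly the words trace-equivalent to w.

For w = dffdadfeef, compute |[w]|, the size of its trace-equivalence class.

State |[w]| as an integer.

7

#0=d has no predecessor
#1=f depends on [0:d]
#2=f depends on [1:f]
#3=d depends on [2:f]
#4=a has no predecessor
#5=d depends on [3:d]
#6=f depends on [5:d]
#7=e depends on [4:a, 6:f]
#8=e depends on [7:e]
#9=f depends on [8:e]
sources: [0:d, 4:a]
N(rest) = Σ N(rest − s) over sources s of rest; N(one piece) = 1:
  size 1 → [9]=1
  size 2 → [8,9]=1
  size 3 → [7,8,9]=1
  size 4 → [4,7,8,9]=1  [6,7,8,9]=1
  size 5 → [4,6,7,8,9]=2  [5,6,7,8,9]=1
  size 6 → [3,5,6,7,8,9]=1  [4,5,6,7,8,9]=3
  size 7 → [2,3,5,6,7,8,9]=1  [3,4,5,6,7,8,9]=4
  size 8 → [1,2,3,5,6,7,8,9]=1  [2,3,4,5,6,7,8,9]=5
  first=0(d) contributes 6
  first=4(a) contributes 1
|[w]| = 7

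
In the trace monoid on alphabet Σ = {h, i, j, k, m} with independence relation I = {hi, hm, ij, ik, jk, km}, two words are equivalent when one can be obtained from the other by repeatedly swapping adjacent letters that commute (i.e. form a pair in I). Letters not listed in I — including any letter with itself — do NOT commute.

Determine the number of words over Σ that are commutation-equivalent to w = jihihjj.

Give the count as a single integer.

#0=j has no predecessor
#1=i has no predecessor
#2=h depends on [0:j]
#3=i depends on [1:i]
#4=h depends on [2:h]
#5=j depends on [4:h]
#6=j depends on [5:j]
sources: [0:j, 1:i]
N(rest) = Σ N(rest − s) over sources s of rest; N(one piece) = 1:
  size 1 → [3]=1  [6]=1
  size 2 → [1,3]=1  [3,6]=2  [5,6]=1
  size 3 → [1,3,6]=3  [3,5,6]=3  [4,5,6]=1
  size 4 → [1,3,5,6]=6  [2,4,5,6]=1  [3,4,5,6]=4
  size 5 → [0,2,4,5,6]=1  [1,3,4,5,6]=10  [2,3,4,5,6]=5
  first=0(j) contributes 15
  first=1(i) contributes 6
|[w]| = 21

21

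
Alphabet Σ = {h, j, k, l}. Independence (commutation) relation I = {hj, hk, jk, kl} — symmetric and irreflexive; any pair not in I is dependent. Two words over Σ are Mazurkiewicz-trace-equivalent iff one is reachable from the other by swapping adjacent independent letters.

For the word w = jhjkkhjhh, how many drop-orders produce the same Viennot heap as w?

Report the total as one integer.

1260

0(j) covers ∅
1(h) covers ∅
2(j) covers 0:j
3(k) covers ∅
4(k) covers 3:k
5(h) covers 1:h
6(j) covers 2:j
7(h) covers 5:h
8(h) covers 7:h
floor of heap: 0:j, 1:h, 3:k
completions by unplaced set U, small U first (add the entries for U minus each lowest piece of U):
  |U|=1: {4}:1  {6}:1  {8}:1
  |U|=2: {2,6}:1  {3,4}:1  {4,6}:2  {4,8}:2  {6,8}:2  {7,8}:1
  |U|=3: {0,2,6}:1  {2,4,6}:3  {2,6,8}:3  {3,4,6}:3  {3,4,8}:3  {4,6,8}:6  {4,7,8}:3  {5,7,8}:1  {6,7,8}:3
  |U|=4: {0,2,4,6}:4  {0,2,6,8}:4  {1,5,7,8}:1  {2,3,4,6}:6  {2,4,6,8}:12  {2,6,7,8}:6  {3,4,6,8}:12  {3,4,7,8}:6  {4,5,7,8}:4  {4,6,7,8}:12  {5,6,7,8}:4
  |U|=5: {0,2,3,4,6}:10  {0,2,4,6,8}:20  {0,2,6,7,8}:10  {1,4,5,7,8}:5  {1,5,6,7,8}:5  {2,3,4,6,8}:30  {2,4,6,7,8}:30  {2,5,6,7,8}:10  {3,4,5,7,8}:10  {3,4,6,7,8}:30  {4,5,6,7,8}:20
  |U|=6: {0,2,3,4,6,8}:60  {0,2,4,6,7,8}:60  {0,2,5,6,7,8}:20  {1,2,5,6,7,8}:15  {1,3,4,5,7,8}:15  {1,4,5,6,7,8}:30  {2,3,4,6,7,8}:90  {2,4,5,6,7,8}:60  {3,4,5,6,7,8}:60
  |U|=7: {0,1,2,5,6,7,8}:35  {0,2,3,4,6,7,8}:210  {0,2,4,5,6,7,8}:140  {1,2,4,5,6,7,8}:105  {1,3,4,5,6,7,8}:105  {2,3,4,5,6,7,8}:210
  start at 0(j): 420
  start at 1(h): 560
  start at 3(k): 280
sum over floor = 1260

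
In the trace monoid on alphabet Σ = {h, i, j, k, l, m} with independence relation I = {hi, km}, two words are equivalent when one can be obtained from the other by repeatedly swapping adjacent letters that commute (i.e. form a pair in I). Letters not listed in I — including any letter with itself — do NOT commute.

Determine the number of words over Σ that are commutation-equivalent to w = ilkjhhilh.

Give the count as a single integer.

drop 0:i onto floor
drop 1:l onto {0:i}
drop 2:k onto {1:l}
drop 3:j onto {2:k}
drop 4:h onto {3:j}
drop 5:h onto {4:h}
drop 6:i onto {3:j}
drop 7:l onto {5:h, 6:i}
drop 8:h onto {7:l}
ground layer = {0:i}
drop-orders for the pieces not yet dropped (sum over which currently-grounded one goes next):
  1 to go: {8} 1
  2 to go: {7,8} 1
  3 to go: {5,7,8} 1  {6,7,8} 1
  4 to go: {4,5,7,8} 1  {5,6,7,8} 2
  5 to go: {4,5,6,7,8} 3
  6 to go: {3,4,5,6,7,8} 3
  7 to go: {2,3,4,5,6,7,8} 3
  if 0:i drops first: 3 orders

3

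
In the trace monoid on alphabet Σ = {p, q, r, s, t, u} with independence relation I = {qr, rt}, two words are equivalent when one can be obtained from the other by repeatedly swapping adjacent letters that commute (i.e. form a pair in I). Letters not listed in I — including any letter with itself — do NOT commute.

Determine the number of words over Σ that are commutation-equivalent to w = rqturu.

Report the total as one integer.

0(r) covers ∅
1(q) covers ∅
2(t) covers 1:q
3(u) covers 0:r, 2:t
4(r) covers 3:u
5(u) covers 4:r
floor of heap: 0:r, 1:q
completions by unplaced set U, small U first (add the entries for U minus each lowest piece of U):
  |U|=1: {5}:1
  |U|=2: {4,5}:1
  |U|=3: {3,4,5}:1
  |U|=4: {0,3,4,5}:1  {2,3,4,5}:1
  start at 0(r): 1
  start at 1(q): 2
sum over floor = 3

3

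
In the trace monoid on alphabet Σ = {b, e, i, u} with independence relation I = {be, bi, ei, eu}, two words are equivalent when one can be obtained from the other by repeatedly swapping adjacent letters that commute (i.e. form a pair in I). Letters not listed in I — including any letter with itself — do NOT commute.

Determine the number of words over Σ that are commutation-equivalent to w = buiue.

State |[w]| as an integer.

5

drop 0:b onto floor
drop 1:u onto {0:b}
drop 2:i onto {1:u}
drop 3:u onto {2:i}
drop 4:e onto floor
ground layer = {0:b, 4:e}
drop-orders for the pieces not yet dropped (sum over which currently-grounded one goes next):
  1 to go: {3} 1  {4} 1
  2 to go: {2,3} 1  {3,4} 2
  3 to go: {1,2,3} 1  {2,3,4} 3
  if 0:b drops first: 4 orders
  if 4:e drops first: 1 orders
heap linearizations: 5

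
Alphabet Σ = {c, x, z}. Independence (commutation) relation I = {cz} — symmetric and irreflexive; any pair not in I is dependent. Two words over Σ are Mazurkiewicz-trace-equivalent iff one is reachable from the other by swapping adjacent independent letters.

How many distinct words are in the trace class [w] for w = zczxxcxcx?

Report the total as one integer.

drop 0:z onto floor
drop 1:c onto floor
drop 2:z onto {0:z}
drop 3:x onto {1:c, 2:z}
drop 4:x onto {3:x}
drop 5:c onto {4:x}
drop 6:x onto {5:c}
drop 7:c onto {6:x}
drop 8:x onto {7:c}
ground layer = {0:z, 1:c}
drop-orders for the pieces not yet dropped (sum over which currently-grounded one goes next):
  1 to go: {8} 1
  2 to go: {7,8} 1
  3 to go: {6,7,8} 1
  4 to go: {5,6,7,8} 1
  5 to go: {4,5,6,7,8} 1
  6 to go: {3,4,5,6,7,8} 1
  7 to go: {1,3,4,5,6,7,8} 1  {2,3,4,5,6,7,8} 1
  if 0:z drops first: 2 orders
  if 1:c drops first: 1 orders
heap linearizations: 3

3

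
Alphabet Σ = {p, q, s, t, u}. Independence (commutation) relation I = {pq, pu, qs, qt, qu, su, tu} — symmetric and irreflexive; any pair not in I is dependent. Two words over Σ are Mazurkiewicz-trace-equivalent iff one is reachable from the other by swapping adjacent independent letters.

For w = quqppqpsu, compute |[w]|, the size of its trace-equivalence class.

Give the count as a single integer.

1260

#0=q has no predecessor
#1=u has no predecessor
#2=q depends on [0:q]
#3=p has no predecessor
#4=p depends on [3:p]
#5=q depends on [2:q]
#6=p depends on [4:p]
#7=s depends on [6:p]
#8=u depends on [1:u]
sources: [0:q, 1:u, 3:p]
N(rest) = Σ N(rest − s) over sources s of rest; N(one piece) = 1:
  size 1 → [5]=1  [7]=1  [8]=1
  size 2 → [1,8]=1  [2,5]=1  [5,7]=2  [5,8]=2  [6,7]=1  [7,8]=2
  size 3 → [0,2,5]=1  [1,5,8]=3  [1,7,8]=3  [2,5,7]=3  [2,5,8]=3  [4,6,7]=1  [5,6,7]=3  [5,7,8]=6  [6,7,8]=3
  size 4 → [0,2,5,7]=4  [0,2,5,8]=4  [1,2,5,8]=6  [1,5,7,8]=12  [1,6,7,8]=6  [2,5,6,7]=6  [2,5,7,8]=12  [3,4,6,7]=1  [4,5,6,7]=4  [4,6,7,8]=4  [5,6,7,8]=12
  size 5 → [0,1,2,5,8]=10  [0,2,5,6,7]=10  [0,2,5,7,8]=20  [1,2,5,7,8]=30  [1,4,6,7,8]=10  [1,5,6,7,8]=30  [2,4,5,6,7]=10  [2,5,6,7,8]=30  [3,4,5,6,7]=5  [3,4,6,7,8]=5  [4,5,6,7,8]=20
  size 6 → [0,1,2,5,7,8]=60  [0,2,4,5,6,7]=20  [0,2,5,6,7,8]=60  [1,2,5,6,7,8]=90  [1,3,4,6,7,8]=15  [1,4,5,6,7,8]=60  [2,3,4,5,6,7]=15  [2,4,5,6,7,8]=60  [3,4,5,6,7,8]=30
  size 7 → [0,1,2,5,6,7,8]=210  [0,2,3,4,5,6,7]=35  [0,2,4,5,6,7,8]=140  [1,2,4,5,6,7,8]=210  [1,3,4,5,6,7,8]=105  [2,3,4,5,6,7,8]=105
  first=0(q) contributes 420
  first=1(u) contributes 280
  first=3(p) contributes 560
|[w]| = 1260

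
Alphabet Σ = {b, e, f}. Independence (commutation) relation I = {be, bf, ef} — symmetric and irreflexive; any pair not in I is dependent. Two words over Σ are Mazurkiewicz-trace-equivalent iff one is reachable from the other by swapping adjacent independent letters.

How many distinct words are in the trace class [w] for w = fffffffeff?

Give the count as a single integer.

piece 0:f — minimal
piece 1:f rests on {0:f}
piece 2:f rests on {1:f}
piece 3:f rests on {2:f}
piece 4:f rests on {3:f}
piece 5:f rests on {4:f}
piece 6:f rests on {5:f}
piece 7:e — minimal
piece 8:f rests on {6:f}
piece 9:f rests on {8:f}
minimal pieces: {0:f, 7:e}
ways to finish when only these pieces remain (= sum over removing one remaining piece with nothing left below it):
  1 left: {7}→1  {9}→1
  2 left: {7,9}→2  {8,9}→1
  3 left: {6,8,9}→1  {7,8,9}→3
  4 left: {5,6,8,9}→1  {6,7,8,9}→4
  5 left: {4,5,6,8,9}→1  {5,6,7,8,9}→5
  6 left: {3,4,5,6,8,9}→1  {4,5,6,7,8,9}→6
  7 left: {2,3,4,5,6,8,9}→1  {3,4,5,6,7,8,9}→7
  8 left: {1,2,3,4,5,6,8,9}→1  {2,3,4,5,6,7,8,9}→8
  placing 0:f first → 9 extensions
  placing 7:e first → 1 extensions
total linear extensions = 10

10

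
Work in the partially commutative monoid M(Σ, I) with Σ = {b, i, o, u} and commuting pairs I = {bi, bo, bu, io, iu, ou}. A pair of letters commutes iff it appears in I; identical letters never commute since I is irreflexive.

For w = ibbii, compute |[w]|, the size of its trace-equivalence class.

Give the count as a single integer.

10

piece 0:i — minimal
piece 1:b — minimal
piece 2:b rests on {1:b}
piece 3:i rests on {0:i}
piece 4:i rests on {3:i}
minimal pieces: {0:i, 1:b}
ways to finish when only these pieces remain (= sum over removing one remaining piece with nothing left below it):
  1 left: {2}→1  {4}→1
  2 left: {1,2}→1  {2,4}→2  {3,4}→1
  3 left: {0,3,4}→1  {1,2,4}→3  {2,3,4}→3
  placing 0:i first → 6 extensions
  placing 1:b first → 4 extensions
total linear extensions = 10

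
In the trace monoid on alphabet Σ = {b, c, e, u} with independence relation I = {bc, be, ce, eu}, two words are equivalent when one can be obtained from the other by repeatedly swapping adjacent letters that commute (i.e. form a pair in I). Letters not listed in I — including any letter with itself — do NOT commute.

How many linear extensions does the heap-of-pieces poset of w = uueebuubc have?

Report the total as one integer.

72

#0=u has no predecessor
#1=u depends on [0:u]
#2=e has no predecessor
#3=e depends on [2:e]
#4=b depends on [1:u]
#5=u depends on [4:b]
#6=u depends on [5:u]
#7=b depends on [6:u]
#8=c depends on [6:u]
sources: [0:u, 2:e]
N(rest) = Σ N(rest − s) over sources s of rest; N(one piece) = 1:
  size 1 → [3]=1  [7]=1  [8]=1
  size 2 → [2,3]=1  [3,7]=2  [3,8]=2  [7,8]=2
  size 3 → [2,3,7]=3  [2,3,8]=3  [3,7,8]=6  [6,7,8]=2
  size 4 → [2,3,7,8]=12  [3,6,7,8]=8  [5,6,7,8]=2
  size 5 → [2,3,6,7,8]=20  [3,5,6,7,8]=10  [4,5,6,7,8]=2
  size 6 → [1,4,5,6,7,8]=2  [2,3,5,6,7,8]=30  [3,4,5,6,7,8]=12
  size 7 → [0,1,4,5,6,7,8]=2  [1,3,4,5,6,7,8]=14  [2,3,4,5,6,7,8]=42
  first=0(u) contributes 56
  first=2(e) contributes 16
|[w]| = 72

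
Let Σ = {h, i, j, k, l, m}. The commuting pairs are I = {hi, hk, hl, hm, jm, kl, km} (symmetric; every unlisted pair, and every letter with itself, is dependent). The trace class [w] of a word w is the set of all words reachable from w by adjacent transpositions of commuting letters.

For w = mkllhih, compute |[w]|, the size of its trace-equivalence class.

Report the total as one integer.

84

#0=m has no predecessor
#1=k has no predecessor
#2=l depends on [0:m]
#3=l depends on [2:l]
#4=h has no predecessor
#5=i depends on [1:k, 3:l]
#6=h depends on [4:h]
sources: [0:m, 1:k, 4:h]
N(rest) = Σ N(rest − s) over sources s of rest; N(one piece) = 1:
  size 1 → [5]=1  [6]=1
  size 2 → [1,5]=1  [3,5]=1  [4,6]=1  [5,6]=2
  size 3 → [1,3,5]=2  [1,5,6]=3  [2,3,5]=1  [3,5,6]=3  [4,5,6]=3
  size 4 → [0,2,3,5]=1  [1,2,3,5]=3  [1,3,5,6]=8  [1,4,5,6]=6  [2,3,5,6]=4  [3,4,5,6]=6
  size 5 → [0,1,2,3,5]=4  [0,2,3,5,6]=5  [1,2,3,5,6]=15  [1,3,4,5,6]=20  [2,3,4,5,6]=10
  first=0(m) contributes 45
  first=1(k) contributes 15
  first=4(h) contributes 24
|[w]| = 84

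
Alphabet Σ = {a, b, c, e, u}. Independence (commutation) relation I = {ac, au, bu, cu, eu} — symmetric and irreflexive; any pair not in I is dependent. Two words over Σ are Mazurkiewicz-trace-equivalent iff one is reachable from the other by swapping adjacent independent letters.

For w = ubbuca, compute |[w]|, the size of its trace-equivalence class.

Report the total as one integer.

30

0(u) covers ∅
1(b) covers ∅
2(b) covers 1:b
3(u) covers 0:u
4(c) covers 2:b
5(a) covers 2:b
floor of heap: 0:u, 1:b
completions by unplaced set U, small U first (add the entries for U minus each lowest piece of U):
  |U|=1: {3}:1  {4}:1  {5}:1
  |U|=2: {0,3}:1  {3,4}:2  {3,5}:2  {4,5}:2
  |U|=3: {0,3,4}:3  {0,3,5}:3  {2,4,5}:2  {3,4,5}:6
  |U|=4: {0,3,4,5}:12  {1,2,4,5}:2  {2,3,4,5}:8
  start at 0(u): 10
  start at 1(b): 20
sum over floor = 30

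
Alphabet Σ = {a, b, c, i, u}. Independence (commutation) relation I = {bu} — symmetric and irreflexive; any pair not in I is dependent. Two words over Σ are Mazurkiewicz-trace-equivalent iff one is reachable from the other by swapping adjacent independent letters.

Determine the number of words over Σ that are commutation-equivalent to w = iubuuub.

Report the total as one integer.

15

0(i) covers ∅
1(u) covers 0:i
2(b) covers 0:i
3(u) covers 1:u
4(u) covers 3:u
5(u) covers 4:u
6(b) covers 2:b
floor of heap: 0:i
completions by unplaced set U, small U first (add the entries for U minus each lowest piece of U):
  |U|=1: {5}:1  {6}:1
  |U|=2: {2,6}:1  {4,5}:1  {5,6}:2
  |U|=3: {2,5,6}:3  {3,4,5}:1  {4,5,6}:3
  |U|=4: {1,3,4,5}:1  {2,4,5,6}:6  {3,4,5,6}:4
  |U|=5: {1,3,4,5,6}:5  {2,3,4,5,6}:10
  start at 0(i): 15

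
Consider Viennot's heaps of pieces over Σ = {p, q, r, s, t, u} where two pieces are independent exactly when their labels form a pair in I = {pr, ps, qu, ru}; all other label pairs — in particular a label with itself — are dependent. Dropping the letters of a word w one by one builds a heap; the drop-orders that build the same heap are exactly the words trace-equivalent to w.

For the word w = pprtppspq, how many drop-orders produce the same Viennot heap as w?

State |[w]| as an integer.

12

drop 0:p onto floor
drop 1:p onto {0:p}
drop 2:r onto floor
drop 3:t onto {1:p, 2:r}
drop 4:p onto {3:t}
drop 5:p onto {4:p}
drop 6:s onto {3:t}
drop 7:p onto {5:p}
drop 8:q onto {6:s, 7:p}
ground layer = {0:p, 2:r}
drop-orders for the pieces not yet dropped (sum over which currently-grounded one goes next):
  1 to go: {8} 1
  2 to go: {6,8} 1  {7,8} 1
  3 to go: {5,7,8} 1  {6,7,8} 2
  4 to go: {4,5,7,8} 1  {5,6,7,8} 3
  5 to go: {4,5,6,7,8} 4
  6 to go: {3,4,5,6,7,8} 4
  7 to go: {1,3,4,5,6,7,8} 4  {2,3,4,5,6,7,8} 4
  if 0:p drops first: 8 orders
  if 2:r drops first: 4 orders
heap linearizations: 12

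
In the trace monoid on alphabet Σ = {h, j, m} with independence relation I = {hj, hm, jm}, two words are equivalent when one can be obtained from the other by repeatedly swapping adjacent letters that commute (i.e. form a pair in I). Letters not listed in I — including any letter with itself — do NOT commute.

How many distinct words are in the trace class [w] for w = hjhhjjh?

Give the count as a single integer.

0(h) covers ∅
1(j) covers ∅
2(h) covers 0:h
3(h) covers 2:h
4(j) covers 1:j
5(j) covers 4:j
6(h) covers 3:h
floor of heap: 0:h, 1:j
completions by unplaced set U, small U first (add the entries for U minus each lowest piece of U):
  |U|=1: {5}:1  {6}:1
  |U|=2: {3,6}:1  {4,5}:1  {5,6}:2
  |U|=3: {1,4,5}:1  {2,3,6}:1  {3,5,6}:3  {4,5,6}:3
  |U|=4: {0,2,3,6}:1  {1,4,5,6}:4  {2,3,5,6}:4  {3,4,5,6}:6
  |U|=5: {0,2,3,5,6}:5  {1,3,4,5,6}:10  {2,3,4,5,6}:10
  start at 0(h): 20
  start at 1(j): 15
sum over floor = 35

35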